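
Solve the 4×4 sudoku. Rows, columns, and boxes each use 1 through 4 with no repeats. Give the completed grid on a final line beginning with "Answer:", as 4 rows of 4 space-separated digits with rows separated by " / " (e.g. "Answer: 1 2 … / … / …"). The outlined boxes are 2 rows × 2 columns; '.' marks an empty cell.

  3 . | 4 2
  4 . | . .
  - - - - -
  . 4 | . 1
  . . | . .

Step 1. [r4c2∈{1,2,3}] across col 2, 3 lands solely at r4c2, so r4c2=3.
Step 2. [r3c3∈{2,3}] across row 3, 3 lands solely at r3c3. So r3c3=3.
Step 3. [r4c1∈{1,2}] row 4 places 1 nowhere but r4c1 ⇒ r4c1=1.
Step 4. [r2c2∈{1,2}] row 2 places 2 nowhere but r2c2, so r2c2=2.
Step 5. [r2c3∈{1}] r2c3 is down to just 1. So r2c3=1.
Step 6. [r1c2∈{1}] r1c2 has the single candidate 1. So r1c2=1.
Step 7. [r4c3∈{2}] only 2 remains possible at r4c3. So r4c3=2.
Step 8. [r3c1∈{2}] only 2 remains possible at r3c1 ⇒ r3c1=2.
Step 9. [r2c4∈{3}] r2c4's peers cover all but 3, so r2c4=3.
Step 10. [r4c4∈{4}] r4c4 is down to just 4, so r4c4=4.

Answer: 3 1 4 2 / 4 2 1 3 / 2 4 3 1 / 1 3 2 4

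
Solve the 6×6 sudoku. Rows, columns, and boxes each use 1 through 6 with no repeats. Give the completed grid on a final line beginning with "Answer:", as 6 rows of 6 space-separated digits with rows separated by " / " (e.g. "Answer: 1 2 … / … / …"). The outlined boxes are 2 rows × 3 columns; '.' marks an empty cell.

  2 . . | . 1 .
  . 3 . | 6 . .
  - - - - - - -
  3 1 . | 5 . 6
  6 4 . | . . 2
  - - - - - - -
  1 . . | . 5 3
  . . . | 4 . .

Step 1. [r2c1∈{4,5}] across col 1, 4 lands solely at r2c1. So r2c1=4.
Step 2. [r6c5∈{2,6}] r6c5 is the only open cell in col 5 admitting 6 ⇒ r6c5=6.
Step 3. [r4c3∈{5}] r4c3 is down to just 5, so r4c3=5.
Step 4. [r1c2∈{5,6}] 5 has one home in box 1: r1c2 ⇒ r1c2=5.
Step 5. [r6c2∈{2}] nothing but 2 survives at r6c2, so r6c2=2.
Step 6. [r5c2∈{6}] only 6 remains possible at r5c2 ⇒ r5c2=6.
Step 7. [r4c4∈{1,3}] row 4 places 1 nowhere but r4c4. So r4c4=1.
Step 8. [r3c3∈{2}] nothing but 2 survives at r3c3, so r3c3=2.
Step 9. [r5c3∈{4}] r5c3 is down to just 4 ⇒ r5c3=4.
Step 10. [r2c5∈{2}] r2c5 is down to just 2. So r2c5=2.
Step 11. [r6c3∈{3}] only 3 remains possible at r6c3, so r6c3=3.
Step 12. [r2c6∈{5}] r2c6 is down to just 5. So r2c6=5.
Step 13. [r1c3∈{6}] nothing but 6 survives at r1c3 ⇒ r1c3=6.
Step 14. [r3c5∈{4}] only 4 remains possible at r3c5. So r3c5=4.
Step 15. [r4c5∈{3}] r4c5 is down to just 3 ⇒ r4c5=3.
Step 16. [r5c4∈{2}] r5c4's peers cover all but 2. So r5c4=2.
Step 17. [r2c3∈{1}] r2c3 is down to just 1, so r2c3=1.
Step 18. [r1c6∈{4}] nothing but 4 survives at r1c6 ⇒ r1c6=4.
Step 19. [r1c4∈{3}] r1c4's peers cover all but 3 ⇒ r1c4=3.
Step 20. [r6c1∈{5}] r6c1's peers cover all but 5, so r6c1=5.
Step 21. [r6c6∈{1}] r6c6's peers cover all but 1, so r6c6=1.

Answer: 2 5 6 3 1 4 / 4 3 1 6 2 5 / 3 1 2 5 4 6 / 6 4 5 1 3 2 / 1 6 4 2 5 3 / 5 2 3 4 6 1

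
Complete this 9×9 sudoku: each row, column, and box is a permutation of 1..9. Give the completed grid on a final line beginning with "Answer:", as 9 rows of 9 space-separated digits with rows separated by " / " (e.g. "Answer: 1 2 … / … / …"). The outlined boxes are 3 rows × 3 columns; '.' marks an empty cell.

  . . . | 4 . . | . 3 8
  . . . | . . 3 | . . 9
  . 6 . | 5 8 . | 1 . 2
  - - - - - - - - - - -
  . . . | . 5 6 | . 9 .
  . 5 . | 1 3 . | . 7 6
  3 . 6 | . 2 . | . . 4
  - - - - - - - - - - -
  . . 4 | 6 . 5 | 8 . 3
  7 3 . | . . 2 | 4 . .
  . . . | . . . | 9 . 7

Step 1. [r6c8∈{1,5,8}] 8 has one home in col 8: r6c8 ⇒ r6c8=8.
Step 2. [r6c2∈{1,7,9}] row 6 places 1 nowhere but r6c2, so r6c2=1.
Step 3. [r9c1∈{1,2,5,6,8}] across col 1, 6 lands solely at r9c1, so r9c1=6.
Step 4. [r2c4∈{2,7}] col 4 places 2 nowhere but r2c4, so r2c4=2.
Step 5. [r7c5∈{1,7,9}] r7c5 is the only open cell in row 7 admitting 7 ⇒ r7c5=7.
Step 6. [r5c6∈{4,8,9}] r5c6 is the only open cell in box 5 admitting 4 ⇒ r5c6=4.
Step 7. [r4c4∈{7,8}] in box 5, 8 fits only at r4c4 ⇒ r4c4=8.
Step 8. [r8c3∈{1,5,8,9}] 8 has one home in row 8: r8c3, so r8c3=8.
Step 9. [r9c2∈{2}] only 2 remains possible at r9c2. So r9c2=2.
Step 10. [r9c3∈{1,5}] across box 7, 5 lands solely at r9c3, so r9c3=5.
Step 11. [r9c8∈{1}] r9c8 is down to just 1. So r9c8=1.
Step 12. [r1c6∈{1,7,9}] col 6 places 1 nowhere but r1c6. So r1c6=1.
Step 13. [r2c5∈{6}] r2c5 is down to just 6 ⇒ r2c5=6.
Step 14. [r1c5∈{9}] nothing but 9 survives at r1c5 ⇒ r1c5=9.
Step 15. [r1c2∈{7}] only 7 remains possible at r1c2 ⇒ r1c2=7.
Step 16. [r1c3∈{2}] r1c3 has the single candidate 2 ⇒ r1c3=2.
Step 17. [r5c1∈{2,8,9}] in row 5, 8 fits only at r5c1 ⇒ r5c1=8.
Step 18. [r4c2∈{4}] only 4 remains possible at r4c2. So r4c2=4.
Step 19. [r7c1∈{1,9}] in row 7, 1 fits only at r7c1 ⇒ r7c1=1.
Step 20. [r3c8∈{4}] r3c8's peers cover all but 4 ⇒ r3c8=4.
Step 21. [r2c8∈{5}] r2c8 has the single candidate 5. So r2c8=5.
Step 22. [r6c6∈{7,9}] col 6 places 9 nowhere but r6c6, so r6c6=9.
Step 23. [r4c7∈{2,3}] row 4 places 3 nowhere but r4c7. So r4c7=3.
Step 24. [r3c3∈{3,9}] across row 3, 3 lands solely at r3c3. So r3c3=3.
Step 25. [r5c7∈{2}] r5c7 has the single candidate 2 ⇒ r5c7=2.
Step 26. [r2c1∈{4}] r2c1 has the single candidate 4, so r2c1=4.
Step 27. [r2c2∈{8}] only 8 remains possible at r2c2. So r2c2=8.
Step 28. [r4c3∈{7}] only 7 remains possible at r4c3, so r4c3=7.
Step 29. [r2c7∈{7}] nothing but 7 survives at r2c7. So r2c7=7.
Step 30. [r9c6∈{8}] only 8 remains possible at r9c6, so r9c6=8.
Step 31. [r3c6∈{7}] nothing but 7 survives at r3c6. So r3c6=7.
Step 32. [r4c9∈{1}] r4c9 is down to just 1, so r4c9=1.
Step 33. [r8c8∈{6}] r8c8 is down to just 6. So r8c8=6.
Step 34. [r7c2∈{9}] only 9 remains possible at r7c2 ⇒ r7c2=9.
Step 35. [r1c1∈{5}] only 5 remains possible at r1c1, so r1c1=5.
Step 36. [r8c9∈{5}] only 5 remains possible at r8c9. So r8c9=5.
Step 37. [r5c3∈{9}] r5c3 has the single candidate 9, so r5c3=9.
Step 38. [r7c8∈{2}] r7c8 is down to just 2. So r7c8=2.
Step 39. [r3c1∈{9}] nothing but 9 survives at r3c1, so r3c1=9.
Step 40. [r6c4∈{7}] r6c4 has the single candidate 7 ⇒ r6c4=7.
Step 41. [r9c4∈{3}] only 3 remains possible at r9c4. So r9c4=3.
Step 42. [r1c7∈{6}] only 6 remains possible at r1c7. So r1c7=6.
Step 43. [r8c4∈{9}] r8c4 is down to just 9. So r8c4=9.
Step 44. [r8c5∈{1}] nothing but 1 survives at r8c5, so r8c5=1.
Step 45. [r2c3∈{1}] r2c3's peers cover all but 1 ⇒ r2c3=1.
Step 46. [r9c5∈{4}] r9c5 has the single candidate 4. So r9c5=4.
Step 47. [r4c1∈{2}] nothing but 2 survives at r4c1 ⇒ r4c1=2.
Step 48. [r6c7∈{5}] r6c7 is down to just 5. So r6c7=5.

Answer: 5 7 2 4 9 1 6 3 8 / 4 8 1 2 6 3 7 5 9 / 9 6 3 5 8 7 1 4 2 / 2 4 7 8 5 6 3 9 1 / 8 5 9 1 3 4 2 7 6 / 3 1 6 7 2 9 5 8 4 / 1 9 4 6 7 5 8 2 3 / 7 3 8 9 1 2 4 6 5 / 6 2 5 3 4 8 9 1 7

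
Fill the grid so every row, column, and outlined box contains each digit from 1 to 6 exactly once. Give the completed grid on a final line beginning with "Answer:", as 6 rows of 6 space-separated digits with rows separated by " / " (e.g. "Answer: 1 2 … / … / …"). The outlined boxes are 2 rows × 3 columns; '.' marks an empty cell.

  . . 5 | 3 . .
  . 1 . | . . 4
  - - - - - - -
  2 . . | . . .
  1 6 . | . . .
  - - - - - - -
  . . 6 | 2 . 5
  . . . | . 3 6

Step 1. [r3c2∈{3,4,5}] 5 has one home in box 3: r3c2. So r3c2=5.
Step 2. [r5c5∈{1,4}] in row 5, 1 fits only at r5c5. So r5c5=1.
Step 3. [r6c4∈{4}] only 4 remains possible at r6c4. So r6c4=4.
Step 4. [r5c2∈{3,4}] col 2 places 3 nowhere but r5c2, so r5c2=3.
Step 5. [r4c4∈{5}] r4c4's peers cover all but 5, so r4c4=5.
Step 6. [r2c4∈{6}] r2c4 is down to just 6. So r2c4=6.
Step 7. [r1c5∈{2}] r1c5 has the single candidate 2. So r1c5=2.
Step 8. [r4c5∈{4}] only 4 remains possible at r4c5, so r4c5=4.
Step 9. [r4c3∈{3}] r4c3's peers cover all but 3, so r4c3=3.
Step 10. [r5c1∈{4}] r5c1 is down to just 4, so r5c1=4.
Step 11. [r6c3∈{1,2}] row 6 places 1 nowhere but r6c3. So r6c3=1.
Step 12. [r3c4∈{1}] r3c4 has the single candidate 1 ⇒ r3c4=1.
Step 13. [r1c1∈{6}] r1c1 has the single candidate 6 ⇒ r1c1=6.
Step 14. [r1c2∈{4}] r1c2's peers cover all but 4, so r1c2=4.
Step 15. [r2c5∈{5}] nothing but 5 survives at r2c5. So r2c5=5.
Step 16. [r2c3∈{2}] r2c3's peers cover all but 2. So r2c3=2.
Step 17. [r3c6∈{3}] nothing but 3 survives at r3c6. So r3c6=3.
Step 18. [r6c1∈{5}] nothing but 5 survives at r6c1 ⇒ r6c1=5.
Step 19. [r4c6∈{2}] r4c6 is down to just 2 ⇒ r4c6=2.
Step 20. [r3c3∈{4}] nothing but 4 survives at r3c3, so r3c3=4.
Step 21. [r6c2∈{2}] nothing but 2 survives at r6c2 ⇒ r6c2=2.
Step 22. [r3c5∈{6}] r3c5 is down to just 6 ⇒ r3c5=6.
Step 23. [r1c6∈{1}] only 1 remains possible at r1c6 ⇒ r1c6=1.
Step 24. [r2c1∈{3}] only 3 remains possible at r2c1, so r2c1=3.

Answer: 6 4 5 3 2 1 / 3 1 2 6 5 4 / 2 5 4 1 6 3 / 1 6 3 5 4 2 / 4 3 6 2 1 5 / 5 2 1 4 3 6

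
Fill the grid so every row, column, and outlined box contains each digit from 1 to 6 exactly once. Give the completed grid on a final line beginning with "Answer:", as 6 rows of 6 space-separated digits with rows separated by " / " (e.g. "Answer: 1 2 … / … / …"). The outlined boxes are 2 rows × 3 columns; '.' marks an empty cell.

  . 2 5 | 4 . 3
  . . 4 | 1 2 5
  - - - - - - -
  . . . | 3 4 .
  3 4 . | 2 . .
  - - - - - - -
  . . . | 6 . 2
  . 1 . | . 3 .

Step 1. [r2c1∈{6}] r2c1 has the single candidate 6 ⇒ r2c1=6.
Step 2. [r3c2∈{5,6}] across col 2, 6 lands solely at r3c2. So r3c2=6.
Step 3. [r5c2∈{3,5}] r5c2 is the only open cell in col 2 admitting 5, so r5c2=5.
Step 4. [r4c3∈{1}] nothing but 1 survives at r4c3 ⇒ r4c3=1.
Step 5. [r3c3∈{2}] r3c3 has the single candidate 2 ⇒ r3c3=2.
Step 6. [r4c6∈{6}] r4c6 is down to just 6. So r4c6=6.
Step 7. [r6c1∈{2,4}] row 6 places 2 nowhere but r6c1. So r6c1=2.
Step 8. [r1c1∈{1}] r1c1 is down to just 1 ⇒ r1c1=1.
Step 9. [r6c4∈{5}] r6c4 is down to just 5. So r6c4=5.
Step 10. [r2c2∈{3}] r2c2 is down to just 3. So r2c2=3.
Step 11. [r6c3∈{6}] r6c3 is down to just 6 ⇒ r6c3=6.
Step 12. [r1c5∈{6}] r1c5 has the single candidate 6. So r1c5=6.
Step 13. [r3c1∈{5}] nothing but 5 survives at r3c1 ⇒ r3c1=5.
Step 14. [r5c3∈{3}] nothing but 3 survives at r5c3. So r5c3=3.
Step 15. [r6c6∈{4}] r6c6 has the single candidate 4. So r6c6=4.
Step 16. [r4c5∈{5}] only 5 remains possible at r4c5. So r4c5=5.
Step 17. [r5c1∈{4}] only 4 remains possible at r5c1 ⇒ r5c1=4.
Step 18. [r5c5∈{1}] r5c5 is down to just 1 ⇒ r5c5=1.
Step 19. [r3c6∈{1}] nothing but 1 survives at r3c6, so r3c6=1.

Answer: 1 2 5 4 6 3 / 6 3 4 1 2 5 / 5 6 2 3 4 1 / 3 4 1 2 5 6 / 4 5 3 6 1 2 / 2 1 6 5 3 4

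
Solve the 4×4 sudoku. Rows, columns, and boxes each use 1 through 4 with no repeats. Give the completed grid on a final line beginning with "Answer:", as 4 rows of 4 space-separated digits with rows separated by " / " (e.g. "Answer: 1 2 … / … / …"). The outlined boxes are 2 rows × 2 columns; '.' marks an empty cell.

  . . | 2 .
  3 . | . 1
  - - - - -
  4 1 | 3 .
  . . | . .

Step 1. [r2c3∈{4}] r2c3 has the single candidate 4. So r2c3=4.
Step 2. [r4c1∈{2}] only 2 remains possible at r4c1 ⇒ r4c1=2.
Step 3. [r3c4∈{2}] r3c4 is down to just 2 ⇒ r3c4=2.
Step 4. [r2c2∈{2}] r2c2's peers cover all but 2, so r2c2=2.
Step 5. [r1c2∈{4}] nothing but 4 survives at r1c2 ⇒ r1c2=4.
Step 6. [r1c1∈{1}] r1c1's peers cover all but 1, so r1c1=1.
Step 7. [r4c2∈{3}] nothing but 3 survives at r4c2, so r4c2=3.
Step 8. [r1c4∈{3}] r1c4's peers cover all but 3, so r1c4=3.
Step 9. [r4c3∈{1}] only 1 remains possible at r4c3. So r4c3=1.
Step 10. [r4c4∈{4}] r4c4 is down to just 4 ⇒ r4c4=4.

Answer: 1 4 2 3 / 3 2 4 1 / 4 1 3 2 / 2 3 1 4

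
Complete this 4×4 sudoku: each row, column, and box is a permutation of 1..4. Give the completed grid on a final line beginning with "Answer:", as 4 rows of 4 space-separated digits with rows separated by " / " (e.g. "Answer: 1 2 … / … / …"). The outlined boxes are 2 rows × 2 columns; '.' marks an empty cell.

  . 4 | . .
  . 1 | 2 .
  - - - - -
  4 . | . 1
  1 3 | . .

Step 1. [r1c4∈{3}] r1c4 has the single candidate 3, so r1c4=3.
Step 2. [r4c4∈{2,4}] across row 4, 2 lands solely at r4c4 ⇒ r4c4=2.
Step 3. [r4c3∈{4}] r4c3 has the single candidate 4. So r4c3=4.
Step 4. [r3c2∈{2}] r3c2 is down to just 2. So r3c2=2.
Step 5. [r1c3∈{1}] r1c3's peers cover all but 1. So r1c3=1.
Step 6. [r1c1∈{2}] only 2 remains possible at r1c1, so r1c1=2.
Step 7. [r2c1∈{3}] r2c1's peers cover all but 3, so r2c1=3.
Step 8. [r2c4∈{4}] r2c4 has the single candidate 4. So r2c4=4.
Step 9. [r3c3∈{3}] r3c3 is down to just 3. So r3c3=3.

Answer: 2 4 1 3 / 3 1 2 4 / 4 2 3 1 / 1 3 4 2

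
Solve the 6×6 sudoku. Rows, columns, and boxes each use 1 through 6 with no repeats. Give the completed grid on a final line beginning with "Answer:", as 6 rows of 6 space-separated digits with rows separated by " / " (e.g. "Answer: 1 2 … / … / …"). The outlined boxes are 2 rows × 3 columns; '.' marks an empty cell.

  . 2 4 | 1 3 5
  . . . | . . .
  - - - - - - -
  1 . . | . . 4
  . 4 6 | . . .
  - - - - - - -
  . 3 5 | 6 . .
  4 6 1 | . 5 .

Step 1. [r3c3∈{2,3}] col 3 places 2 nowhere but r3c3. So r3c3=2.
Step 2. [r4c1∈{3,5}] across box 3, 3 lands solely at r4c1 ⇒ r4c1=3.
Step 3. [r2c6∈{2,6}] in col 6, 6 fits only at r2c6 ⇒ r2c6=6.
Step 4. [r5c5∈{1,2,4}] row 5 places 4 nowhere but r5c5. So r5c5=4.
Step 5. [r3c4∈{3,5}] across row 3, 3 lands solely at r3c4, so r3c4=3.
Step 6. [r6c4∈{2}] r6c4's peers cover all but 2. So r6c4=2.
Step 7. [r4c6∈{1,2}] in col 6, 2 fits only at r4c6. So r4c6=2.
Step 8. [r3c2∈{5}] r3c2 is down to just 5 ⇒ r3c2=5.
Step 9. [r5c6∈{1}] r5c6 is down to just 1, so r5c6=1.
Step 10. [r3c5∈{6}] r3c5 has the single candidate 6. So r3c5=6.
Step 11. [r2c3∈{3}] only 3 remains possible at r2c3, so r2c3=3.
Step 12. [r5c1∈{2}] r5c1's peers cover all but 2 ⇒ r5c1=2.
Step 13. [r2c5∈{2}] nothing but 2 survives at r2c5, so r2c5=2.
Step 14. [r4c5∈{1}] r4c5 is down to just 1 ⇒ r4c5=1.
Step 15. [r6c6∈{3}] r6c6 has the single candidate 3. So r6c6=3.
Step 16. [r2c2∈{1}] nothing but 1 survives at r2c2, so r2c2=1.
Step 17. [r2c4∈{4}] only 4 remains possible at r2c4, so r2c4=4.
Step 18. [r4c4∈{5}] r4c4 has the single candidate 5, so r4c4=5.
Step 19. [r1c1∈{6}] r1c1 is down to just 6 ⇒ r1c1=6.
Step 20. [r2c1∈{5}] r2c1 has the single candidate 5. So r2c1=5.

Answer: 6 2 4 1 3 5 / 5 1 3 4 2 6 / 1 5 2 3 6 4 / 3 4 6 5 1 2 / 2 3 5 6 4 1 / 4 6 1 2 5 3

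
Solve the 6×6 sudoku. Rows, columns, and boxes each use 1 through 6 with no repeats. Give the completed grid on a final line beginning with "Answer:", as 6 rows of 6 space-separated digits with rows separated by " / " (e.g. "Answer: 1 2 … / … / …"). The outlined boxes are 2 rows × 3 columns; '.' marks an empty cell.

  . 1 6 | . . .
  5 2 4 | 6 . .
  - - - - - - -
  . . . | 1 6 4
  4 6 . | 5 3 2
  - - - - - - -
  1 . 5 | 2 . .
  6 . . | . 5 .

Step 1. [r2c6∈{1,3}] r2c6 is the only open cell in row 2 admitting 3, so r2c6=3.
Step 2. [r5c2∈{3,4}] row 5 places 3 nowhere but r5c2 ⇒ r5c2=3.
Step 3. [r3c1∈{2,3}] in col 1, 2 fits only at r3c1. So r3c1=2.
Step 4. [r5c5∈{4}] r5c5's peers cover all but 4 ⇒ r5c5=4.
Step 5. [r6c4∈{3}] only 3 remains possible at r6c4. So r6c4=3.
Step 6. [r1c4∈{4}] r1c4's peers cover all but 4 ⇒ r1c4=4.
Step 7. [r1c5∈{2}] r1c5 is down to just 2. So r1c5=2.
Step 8. [r4c3∈{1}] r4c3 is down to just 1, so r4c3=1.
Step 9. [r6c6∈{1}] r6c6 is down to just 1 ⇒ r6c6=1.
Step 10. [r1c6∈{5}] nothing but 5 survives at r1c6 ⇒ r1c6=5.
Step 11. [r5c6∈{6}] r5c6's peers cover all but 6 ⇒ r5c6=6.
Step 12. [r1c1∈{3}] r1c1 has the single candidate 3. So r1c1=3.
Step 13. [r3c2∈{5}] r3c2 is down to just 5, so r3c2=5.
Step 14. [r6c2∈{4}] r6c2 has the single candidate 4. So r6c2=4.
Step 15. [r6c3∈{2}] only 2 remains possible at r6c3 ⇒ r6c3=2.
Step 16. [r3c3∈{3}] r3c3's peers cover all but 3. So r3c3=3.
Step 17. [r2c5∈{1}] nothing but 1 survives at r2c5, so r2c5=1.

Answer: 3 1 6 4 2 5 / 5 2 4 6 1 3 / 2 5 3 1 6 4 / 4 6 1 5 3 2 / 1 3 5 2 4 6 / 6 4 2 3 5 1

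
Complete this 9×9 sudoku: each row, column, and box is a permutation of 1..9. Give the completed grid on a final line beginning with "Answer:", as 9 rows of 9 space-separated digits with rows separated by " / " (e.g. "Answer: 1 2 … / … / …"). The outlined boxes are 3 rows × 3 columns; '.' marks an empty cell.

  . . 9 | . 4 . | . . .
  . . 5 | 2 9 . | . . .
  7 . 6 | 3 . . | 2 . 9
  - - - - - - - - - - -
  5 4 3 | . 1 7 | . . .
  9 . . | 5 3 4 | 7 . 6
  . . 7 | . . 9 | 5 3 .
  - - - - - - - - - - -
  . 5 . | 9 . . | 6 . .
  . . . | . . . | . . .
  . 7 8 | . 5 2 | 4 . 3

Step 1. [r3c5∈{8}] r3c5 is down to just 8. So r3c5=8.
Step 2. [r3c2∈{1}] only 1 remains possible at r3c2 ⇒ r3c2=1.
Step 3. [r2c1∈{3,4,8}] box 1 places 4 nowhere but r2c1 ⇒ r2c1=4.
Step 4. [r4c4∈{6,8}] in row 4, 6 fits only at r4c4, so r4c4=6.
Step 5. [r9c4∈{1}] r9c4's peers cover all but 1. So r9c4=1.
Step 6. [r8c2∈{2,3,6,9}] across col 2, 9 lands solely at r8c2. So r8c2=9.
Step 7. [r6c4∈{8}] nothing but 8 survives at r6c4 ⇒ r6c4=8.
Step 8. [r1c1∈{2,3,8}] 8 has one home in col 1: r1c1. So r1c1=8.
Step 9. [r7c5∈{7}] r7c5 is down to just 7. So r7c5=7.
Step 10. [r1c2∈{2,3}] across row 1, 2 lands solely at r1c2, so r1c2=2.
Step 11. [r7c3∈{1,2,4}] 4 has one home in row 7: r7c3 ⇒ r7c3=4.
Step 12. [r8c5∈{6}] r8c5's peers cover all but 6 ⇒ r8c5=6.
Step 13. [r1c7∈{1,3}] r1c7 is the only open cell in row 1 admitting 3 ⇒ r1c7=3.
Step 14. [r6c5∈{2}] only 2 remains possible at r6c5, so r6c5=2.
Step 15. [r5c3∈{1,2}] box 4 places 2 nowhere but r5c3. So r5c3=2.
Step 16. [r5c8∈{1,8}] 1 has one home in row 5: r5c8, so r5c8=1.
Step 17. [r8c3∈{1}] r8c3 is down to just 1 ⇒ r8c3=1.
Step 18. [r8c7∈{8}] r8c7 is down to just 8, so r8c7=8.
Step 19. [r7c8∈{2}] only 2 remains possible at r7c8, so r7c8=2.
Step 20. [r2c7∈{1}] r2c7's peers cover all but 1, so r2c7=1.
Step 21. [r2c6∈{6}] r2c6 has the single candidate 6, so r2c6=6.
Step 22. [r1c4∈{7}] r1c4 has the single candidate 7, so r1c4=7.
Step 23. [r1c9∈{5}] r1c9 has the single candidate 5 ⇒ r1c9=5.
Step 24. [r7c1∈{3}] r7c1's peers cover all but 3, so r7c1=3.
Step 25. [r8c9∈{7}] r8c9's peers cover all but 7 ⇒ r8c9=7.
Step 26. [r2c9∈{8}] r2c9's peers cover all but 8. So r2c9=8.
Step 27. [r6c2∈{6}] r6c2's peers cover all but 6 ⇒ r6c2=6.
Step 28. [r9c8∈{9}] nothing but 9 survives at r9c8 ⇒ r9c8=9.
Step 29. [r2c8∈{7}] r2c8 has the single candidate 7 ⇒ r2c8=7.
Step 30. [r5c2∈{8}] nothing but 8 survives at r5c2 ⇒ r5c2=8.
Step 31. [r1c8∈{6}] nothing but 6 survives at r1c8, so r1c8=6.
Step 32. [r4c9∈{2}] r4c9 has the single candidate 2 ⇒ r4c9=2.
Step 33. [r8c4∈{4}] r8c4's peers cover all but 4, so r8c4=4.
Step 34. [r4c8∈{8}] r4c8 has the single candidate 8, so r4c8=8.
Step 35. [r1c6∈{1}] r1c6's peers cover all but 1. So r1c6=1.
Step 36. [r8c1∈{2}] nothing but 2 survives at r8c1, so r8c1=2.
Step 37. [r7c6∈{8}] only 8 remains possible at r7c6, so r7c6=8.
Step 38. [r8c6∈{3}] r8c6's peers cover all but 3, so r8c6=3.
Step 39. [r2c2∈{3}] only 3 remains possible at r2c2. So r2c2=3.
Step 40. [r6c1∈{1}] only 1 remains possible at r6c1. So r6c1=1.
Step 41. [r6c9∈{4}] r6c9 has the single candidate 4, so r6c9=4.
Step 42. [r9c1∈{6}] nothing but 6 survives at r9c1, so r9c1=6.
Step 43. [r8c8∈{5}] r8c8 has the single candidate 5 ⇒ r8c8=5.
Step 44. [r4c7∈{9}] r4c7's peers cover all but 9 ⇒ r4c7=9.
Step 45. [r3c8∈{4}] r3c8 is down to just 4, so r3c8=4.
Step 46. [r3c6∈{5}] r3c6 has the single candidate 5. So r3c6=5.
Step 47. [r7c9∈{1}] r7c9 has the single candidate 1 ⇒ r7c9=1.

Answer: 8 2 9 7 4 1 3 6 5 / 4 3 5 2 9 6 1 7 8 / 7 1 6 3 8 5 2 4 9 / 5 4 3 6 1 7 9 8 2 / 9 8 2 5 3 4 7 1 6 / 1 6 7 8 2 9 5 3 4 / 3 5 4 9 7 8 6 2 1 / 2 9 1 4 6 3 8 5 7 / 6 7 8 1 5 2 4 9 3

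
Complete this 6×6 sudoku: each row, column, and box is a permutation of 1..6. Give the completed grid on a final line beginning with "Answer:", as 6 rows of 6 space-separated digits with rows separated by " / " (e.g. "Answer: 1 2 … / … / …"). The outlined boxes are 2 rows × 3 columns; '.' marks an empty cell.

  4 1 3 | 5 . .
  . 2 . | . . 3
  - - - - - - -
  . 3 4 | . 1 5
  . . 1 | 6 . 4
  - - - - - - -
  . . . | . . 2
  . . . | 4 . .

Step 1. [r5c4∈{1,3}] in col 4, 3 fits only at r5c4 ⇒ r5c4=3.
Step 2. [r3c1∈{2,6}] 6 has one home in row 3: r3c1 ⇒ r3c1=6.
Step 3. [r2c3∈{5,6}] box 1 places 6 nowhere but r2c3. So r2c3=6.
Step 4. [r5c3∈{5}] r5c3's peers cover all but 5, so r5c3=5.
Step 5. [r5c5∈{6}] r5c5 is down to just 6, so r5c5=6.
Step 6. [r4c1∈{2,5}] 2 has one home in box 3: r4c1. So r4c1=2.
Step 7. [r6c6∈{1}] r6c6 has the single candidate 1 ⇒ r6c6=1.
Step 8. [r2c4∈{1}] only 1 remains possible at r2c4. So r2c4=1.
Step 9. [r6c5∈{5}] r6c5's peers cover all but 5. So r6c5=5.
Step 10. [r5c2∈{4}] only 4 remains possible at r5c2. So r5c2=4.
Step 11. [r6c2∈{6}] nothing but 6 survives at r6c2, so r6c2=6.
Step 12. [r3c4∈{2}] only 2 remains possible at r3c4. So r3c4=2.
Step 13. [r6c1∈{3}] nothing but 3 survives at r6c1, so r6c1=3.
Step 14. [r6c3∈{2}] only 2 remains possible at r6c3. So r6c3=2.
Step 15. [r1c6∈{6}] r1c6 is down to just 6, so r1c6=6.
Step 16. [r5c1∈{1}] r5c1 has the single candidate 1, so r5c1=1.
Step 17. [r2c5∈{4}] r2c5's peers cover all but 4. So r2c5=4.
Step 18. [r4c2∈{5}] nothing but 5 survives at r4c2 ⇒ r4c2=5.
Step 19. [r2c1∈{5}] r2c1 has the single candidate 5 ⇒ r2c1=5.
Step 20. [r1c5∈{2}] only 2 remains possible at r1c5, so r1c5=2.
Step 21. [r4c5∈{3}] nothing but 3 survives at r4c5 ⇒ r4c5=3.

Answer: 4 1 3 5 2 6 / 5 2 6 1 4 3 / 6 3 4 2 1 5 / 2 5 1 6 3 4 / 1 4 5 3 6 2 / 3 6 2 4 5 1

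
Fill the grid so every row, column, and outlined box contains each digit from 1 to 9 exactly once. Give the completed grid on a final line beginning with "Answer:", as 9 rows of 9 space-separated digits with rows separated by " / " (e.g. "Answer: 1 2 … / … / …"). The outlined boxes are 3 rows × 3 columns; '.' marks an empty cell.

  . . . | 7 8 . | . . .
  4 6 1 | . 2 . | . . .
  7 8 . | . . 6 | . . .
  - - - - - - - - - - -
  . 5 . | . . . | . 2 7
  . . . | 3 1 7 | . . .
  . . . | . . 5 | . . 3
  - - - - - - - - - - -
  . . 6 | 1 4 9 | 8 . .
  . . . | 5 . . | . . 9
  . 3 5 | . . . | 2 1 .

Step 1. [r7c8∈{3,5,7}] row 7 places 3 nowhere but r7c8 ⇒ r7c8=3.
Step 2. [r7c1∈{2}] nothing but 2 survives at r7c1 ⇒ r7c1=2.
Step 3. [r9c9∈{4,6}] 4 has one home in row 9: r9c9. So r9c9=4.
Step 4. [r6c4∈{2,4,6,8,9}] in col 4, 2 fits only at r6c4. So r6c4=2.
Step 5. [r1c1∈{3,5,9}] in col 1, 5 fits only at r1c1, so r1c1=5.
Step 6. [r2c4∈{9}] r2c4's peers cover all but 9 ⇒ r2c4=9.
Step 7. [r4c1∈{1,3,6,8,9}] in col 1, 3 fits only at r4c1. So r4c1=3.
Step 8. [r4c7∈{1,4,6,9}] r4c7 is the only open cell in row 4 admitting 1 ⇒ r4c7=1.
Step 9. [r3c5∈{3,5}] across col 5, 5 lands solely at r3c5. So r3c5=5.
Step 10. [r9c6∈{8}] r9c6 has the single candidate 8. So r9c6=8.
Step 11. [r3c4∈{4}] nothing but 4 survives at r3c4. So r3c4=4.
Step 12. [r3c8∈{9}] r3c8 is down to just 9, so r3c8=9.
Step 13. [r9c4∈{6}] r9c4's peers cover all but 6. So r9c4=6.
Step 14. [r7c2∈{7}] r7c2 has the single candidate 7. So r7c2=7.
Step 15. [r3c7∈{3}] r3c7's peers cover all but 3. So r3c7=3.
Step 16. [r3c3∈{2}] r3c3's peers cover all but 2 ⇒ r3c3=2.
Step 17. [r1c2∈{9}] r1c2 is down to just 9. So r1c2=9.
Step 18. [r6c3∈{4,7,8,9}] r6c3 is the only open cell in row 6 admitting 7, so r6c3=7.
Step 19. [r1c9∈{1,2,6}] r1c9 is the only open cell in row 1 admitting 2. So r1c9=2.
Step 20. [r5c9∈{5,6,8}] in col 9, 6 fits only at r5c9, so r5c9=6.
Step 21. [r6c1∈{1,6,8,9}] across col 1, 6 lands solely at r6c1, so r6c1=6.
Step 22. [r6c8∈{4,8}] in row 6, 8 fits only at r6c8. So r6c8=8.
Step 23. [r8c1∈{1,8}] col 1 places 1 nowhere but r8c1. So r8c1=1.
Step 24. [r5c1∈{8,9}] col 1 places 8 nowhere but r5c1 ⇒ r5c1=8.
Step 25. [r8c2∈{4}] nothing but 4 survives at r8c2, so r8c2=4.
Step 26. [r6c7∈{4,9}] 4 has one home in row 6: r6c7 ⇒ r6c7=4.
Step 27. [r8c5∈{3,7}] in col 5, 3 fits only at r8c5. So r8c5=3.
Step 28. [r5c8∈{5}] only 5 remains possible at r5c8 ⇒ r5c8=5.
Step 29. [r2c7∈{5,7}] col 7 places 5 nowhere but r2c7, so r2c7=5.
Step 30. [r1c7∈{6}] only 6 remains possible at r1c7, so r1c7=6.
Step 31. [r5c3∈{4,9}] 4 has one home in row 5: r5c3. So r5c3=4.
Step 32. [r1c3∈{3}] r1c3's peers cover all but 3 ⇒ r1c3=3.
Step 33. [r2c8∈{7}] r2c8's peers cover all but 7, so r2c8=7.
Step 34. [r4c3∈{9}] only 9 remains possible at r4c3 ⇒ r4c3=9.
Step 35. [r9c1∈{9}] nothing but 9 survives at r9c1, so r9c1=9.
Step 36. [r4c6∈{4}] r4c6's peers cover all but 4, so r4c6=4.
Step 37. [r2c9∈{8}] r2c9's peers cover all but 8, so r2c9=8.
Step 38. [r8c6∈{2}] nothing but 2 survives at r8c6 ⇒ r8c6=2.
Step 39. [r3c9∈{1}] nothing but 1 survives at r3c9, so r3c9=1.
Step 40. [r4c4∈{8}] nothing but 8 survives at r4c4 ⇒ r4c4=8.
Step 41. [r1c6∈{1}] only 1 remains possible at r1c6 ⇒ r1c6=1.
Step 42. [r8c3∈{8}] r8c3's peers cover all but 8. So r8c3=8.
Step 43. [r5c7∈{9}] only 9 remains possible at r5c7, so r5c7=9.
Step 44. [r1c8∈{4}] r1c8 is down to just 4 ⇒ r1c8=4.
Step 45. [r8c8∈{6}] r8c8's peers cover all but 6, so r8c8=6.
Step 46. [r5c2∈{2}] r5c2 has the single candidate 2 ⇒ r5c2=2.
Step 47. [r9c5∈{7}] r9c5 is down to just 7 ⇒ r9c5=7.
Step 48. [r7c9∈{5}] nothing but 5 survives at r7c9. So r7c9=5.
Step 49. [r6c5∈{9}] r6c5 has the single candidate 9, so r6c5=9.
Step 50. [r8c7∈{7}] nothing but 7 survives at r8c7, so r8c7=7.
Step 51. [r2c6∈{3}] r2c6 is down to just 3. So r2c6=3.
Step 52. [r6c2∈{1}] nothing but 1 survives at r6c2, so r6c2=1.
Step 53. [r4c5∈{6}] r4c5 is down to just 6. So r4c5=6.

Answer: 5 9 3 7 8 1 6 4 2 / 4 6 1 9 2 3 5 7 8 / 7 8 2 4 5 6 3 9 1 / 3 5 9 8 6 4 1 2 7 / 8 2 4 3 1 7 9 5 6 / 6 1 7 2 9 5 4 8 3 / 2 7 6 1 4 9 8 3 5 / 1 4 8 5 3 2 7 6 9 / 9 3 5 6 7 8 2 1 4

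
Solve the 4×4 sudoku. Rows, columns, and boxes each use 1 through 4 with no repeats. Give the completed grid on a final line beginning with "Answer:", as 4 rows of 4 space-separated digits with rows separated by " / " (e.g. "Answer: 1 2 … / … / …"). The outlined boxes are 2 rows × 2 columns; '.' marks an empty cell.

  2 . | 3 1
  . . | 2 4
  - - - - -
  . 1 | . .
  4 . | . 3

Step 1. [r3c1∈{3}] r3c1 has the single candidate 3, so r3c1=3.
Step 2. [r3c4∈{2}] r3c4 has the single candidate 2, so r3c4=2.
Step 3. [r4c3∈{1}] nothing but 1 survives at r4c3 ⇒ r4c3=1.
Step 4. [r1c2∈{4}] only 4 remains possible at r1c2. So r1c2=4.
Step 5. [r2c2∈{3}] r2c2's peers cover all but 3 ⇒ r2c2=3.
Step 6. [r2c1∈{1}] r2c1's peers cover all but 1. So r2c1=1.
Step 7. [r4c2∈{2}] only 2 remains possible at r4c2, so r4c2=2.
Step 8. [r3c3∈{4}] only 4 remains possible at r3c3 ⇒ r3c3=4.

Answer: 2 4 3 1 / 1 3 2 4 / 3 1 4 2 / 4 2 1 3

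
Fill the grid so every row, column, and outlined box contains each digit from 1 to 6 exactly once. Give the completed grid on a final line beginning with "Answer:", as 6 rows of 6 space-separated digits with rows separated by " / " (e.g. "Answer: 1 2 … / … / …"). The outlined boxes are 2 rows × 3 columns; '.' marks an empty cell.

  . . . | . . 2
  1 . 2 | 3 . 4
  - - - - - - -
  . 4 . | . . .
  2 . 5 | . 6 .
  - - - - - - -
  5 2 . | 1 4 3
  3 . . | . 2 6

Step 1. [r2c2∈{5,6}] r2c2 is the only open cell in row 2 admitting 6 ⇒ r2c2=6.
Step 2. [r2c5∈{5}] r2c5's peers cover all but 5 ⇒ r2c5=5.
Step 3. [r4c2∈{1,3}] 3 has one home in row 4: r4c2 ⇒ r4c2=3.
Step 4. [r3c3∈{1,6}] across box 3, 1 lands solely at r3c3, so r3c3=1.
Step 5. [r6c4∈{5}] only 5 remains possible at r6c4, so r6c4=5.
Step 6. [r1c1∈{4}] r1c1's peers cover all but 4 ⇒ r1c1=4.
Step 7. [r6c3∈{4}] r6c3 is down to just 4, so r6c3=4.
Step 8. [r4c4∈{4}] nothing but 4 survives at r4c4. So r4c4=4.
Step 9. [r1c3∈{3}] r1c3 is down to just 3 ⇒ r1c3=3.
Step 10. [r3c5∈{3}] r3c5's peers cover all but 3. So r3c5=3.
Step 11. [r1c4∈{6}] only 6 remains possible at r1c4 ⇒ r1c4=6.
Step 12. [r3c4∈{2}] nothing but 2 survives at r3c4. So r3c4=2.
Step 13. [r5c3∈{6}] only 6 remains possible at r5c3 ⇒ r5c3=6.
Step 14. [r3c6∈{5}] only 5 remains possible at r3c6, so r3c6=5.
Step 15. [r6c2∈{1}] r6c2's peers cover all but 1. So r6c2=1.
Step 16. [r3c1∈{6}] nothing but 6 survives at r3c1. So r3c1=6.
Step 17. [r1c5∈{1}] r1c5's peers cover all but 1. So r1c5=1.
Step 18. [r4c6∈{1}] r4c6's peers cover all but 1. So r4c6=1.
Step 19. [r1c2∈{5}] r1c2 is down to just 5 ⇒ r1c2=5.

Answer: 4 5 3 6 1 2 / 1 6 2 3 5 4 / 6 4 1 2 3 5 / 2 3 5 4 6 1 / 5 2 6 1 4 3 / 3 1 4 5 2 6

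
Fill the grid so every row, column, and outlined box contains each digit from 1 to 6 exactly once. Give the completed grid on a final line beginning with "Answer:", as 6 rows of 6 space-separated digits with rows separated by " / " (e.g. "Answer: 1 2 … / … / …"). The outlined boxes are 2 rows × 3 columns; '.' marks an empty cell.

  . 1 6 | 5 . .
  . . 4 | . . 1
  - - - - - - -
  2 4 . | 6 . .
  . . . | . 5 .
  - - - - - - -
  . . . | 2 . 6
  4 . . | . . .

Step 1. [r2c4∈{3}] nothing but 3 survives at r2c4, so r2c4=3.
Step 2. [r6c4∈{1}] r6c4 has the single candidate 1 ⇒ r6c4=1.
Step 3. [r6c5∈{3}] r6c5 has the single candidate 3, so r6c5=3.
Step 4. [r3c3∈{1,3,5}] 5 has one home in row 3: r3c3 ⇒ r3c3=5.
Step 5. [r4c6∈{2,3,4}] 2 has one home in row 4: r4c6, so r4c6=2.
Step 6. [r6c2∈{2,5,6}] across row 6, 6 lands solely at r6c2. So r6c2=6.
Step 7. [r4c2∈{3}] nothing but 3 survives at r4c2. So r4c2=3.
Step 8. [r1c5∈{2,4}] 2 has one home in row 1: r1c5. So r1c5=2.
Step 9. [r2c1∈{5}] only 5 remains possible at r2c1 ⇒ r2c1=5.
Step 10. [r4c3∈{1}] nothing but 1 survives at r4c3. So r4c3=1.
Step 11. [r5c1∈{1,3}] 1 has one home in row 5: r5c1. So r5c1=1.
Step 12. [r1c6∈{4}] r1c6 has the single candidate 4 ⇒ r1c6=4.
Step 13. [r4c4∈{4}] r4c4 has the single candidate 4, so r4c4=4.
Step 14. [r6c6∈{5}] only 5 remains possible at r6c6, so r6c6=5.
Step 15. [r5c3∈{3}] r5c3 is down to just 3, so r5c3=3.
Step 16. [r5c2∈{5}] only 5 remains possible at r5c2, so r5c2=5.
Step 17. [r3c6∈{3}] only 3 remains possible at r3c6. So r3c6=3.
Step 18. [r3c5∈{1}] r3c5 is down to just 1. So r3c5=1.
Step 19. [r2c5∈{6}] r2c5's peers cover all but 6 ⇒ r2c5=6.
Step 20. [r5c5∈{4}] only 4 remains possible at r5c5, so r5c5=4.
Step 21. [r2c2∈{2}] nothing but 2 survives at r2c2. So r2c2=2.
Step 22. [r6c3∈{2}] nothing but 2 survives at r6c3. So r6c3=2.
Step 23. [r4c1∈{6}] r4c1's peers cover all but 6, so r4c1=6.
Step 24. [r1c1∈{3}] r1c1 has the single candidate 3, so r1c1=3.

Answer: 3 1 6 5 2 4 / 5 2 4 3 6 1 / 2 4 5 6 1 3 / 6 3 1 4 5 2 / 1 5 3 2 4 6 / 4 6 2 1 3 5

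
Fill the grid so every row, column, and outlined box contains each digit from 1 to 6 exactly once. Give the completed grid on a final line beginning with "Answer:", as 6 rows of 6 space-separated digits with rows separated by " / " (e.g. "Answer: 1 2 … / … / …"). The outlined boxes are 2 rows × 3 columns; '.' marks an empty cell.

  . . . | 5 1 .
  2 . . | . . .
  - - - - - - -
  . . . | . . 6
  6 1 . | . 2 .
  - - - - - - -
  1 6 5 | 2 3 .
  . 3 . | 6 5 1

Step 1. [r3c5∈{4}] r3c5 is down to just 4, so r3c5=4.
Step 2. [r1c2∈{4}] nothing but 4 survives at r1c2 ⇒ r1c2=4.
Step 3. [r4c4∈{3}] r4c4 is down to just 3. So r4c4=3.
Step 4. [r1c1∈{3}] nothing but 3 survives at r1c1. So r1c1=3.
Step 5. [r3c2∈{2,5}] r3c2 is the only open cell in col 2 admitting 2, so r3c2=2.
Step 6. [r2c6∈{3,4}] across row 2, 3 lands solely at r2c6, so r2c6=3.
Step 7. [r1c3∈{6}] only 6 remains possible at r1c3, so r1c3=6.
Step 8. [r6c1∈{4}] only 4 remains possible at r6c1 ⇒ r6c1=4.
Step 9. [r3c3∈{3}] nothing but 3 survives at r3c3. So r3c3=3.
Step 10. [r6c3∈{2}] nothing but 2 survives at r6c3. So r6c3=2.
Step 11. [r1c6∈{2}] nothing but 2 survives at r1c6. So r1c6=2.
Step 12. [r4c3∈{4}] r4c3 is down to just 4 ⇒ r4c3=4.
Step 13. [r3c4∈{1}] only 1 remains possible at r3c4, so r3c4=1.
Step 14. [r2c5∈{6}] r2c5 is down to just 6, so r2c5=6.
Step 15. [r2c3∈{1}] only 1 remains possible at r2c3, so r2c3=1.
Step 16. [r2c2∈{5}] nothing but 5 survives at r2c2. So r2c2=5.
Step 17. [r5c6∈{4}] only 4 remains possible at r5c6 ⇒ r5c6=4.
Step 18. [r4c6∈{5}] only 5 remains possible at r4c6. So r4c6=5.
Step 19. [r2c4∈{4}] r2c4 has the single candidate 4. So r2c4=4.
Step 20. [r3c1∈{5}] only 5 remains possible at r3c1. So r3c1=5.

Answer: 3 4 6 5 1 2 / 2 5 1 4 6 3 / 5 2 3 1 4 6 / 6 1 4 3 2 5 / 1 6 5 2 3 4 / 4 3 2 6 5 1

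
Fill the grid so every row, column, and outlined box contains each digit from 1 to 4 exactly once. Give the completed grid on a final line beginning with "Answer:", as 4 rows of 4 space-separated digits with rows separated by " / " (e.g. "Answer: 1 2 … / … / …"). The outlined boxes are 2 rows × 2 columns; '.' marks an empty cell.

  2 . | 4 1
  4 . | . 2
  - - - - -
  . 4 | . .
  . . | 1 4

Step 1. [r3c4∈{3}] r3c4 is down to just 3 ⇒ r3c4=3.
Step 2. [r1c2∈{3}] r1c2 has the single candidate 3, so r1c2=3.
Step 3. [r2c3∈{3}] nothing but 3 survives at r2c3. So r2c3=3.
Step 4. [r4c1∈{3}] r4c1 has the single candidate 3. So r4c1=3.
Step 5. [r3c3∈{2}] r3c3 is down to just 2, so r3c3=2.
Step 6. [r2c2∈{1}] only 1 remains possible at r2c2. So r2c2=1.
Step 7. [r3c1∈{1}] r3c1's peers cover all but 1 ⇒ r3c1=1.
Step 8. [r4c2∈{2}] r4c2's peers cover all but 2, so r4c2=2.

Answer: 2 3 4 1 / 4 1 3 2 / 1 4 2 3 / 3 2 1 4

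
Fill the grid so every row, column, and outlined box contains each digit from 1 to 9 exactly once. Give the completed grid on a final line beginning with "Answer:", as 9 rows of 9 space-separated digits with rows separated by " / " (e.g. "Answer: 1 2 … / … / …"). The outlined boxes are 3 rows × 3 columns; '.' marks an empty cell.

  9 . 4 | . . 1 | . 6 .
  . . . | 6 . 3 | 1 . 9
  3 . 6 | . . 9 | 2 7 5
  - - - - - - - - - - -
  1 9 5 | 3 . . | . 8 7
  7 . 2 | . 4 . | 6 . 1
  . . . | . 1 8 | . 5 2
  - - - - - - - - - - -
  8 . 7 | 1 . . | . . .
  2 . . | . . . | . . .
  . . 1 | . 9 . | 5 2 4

Step 1. [r9c2∈{3,6}] in row 9, 3 fits only at r9c2, so r9c2=3.
Step 2. [r1c4∈{2,5,7,8}] r1c4 is the only open cell in col 4 admitting 2, so r1c4=2.
Step 3. [r8c7∈{3,7,8,9}] r8c7 is the only open cell in col 7 admitting 7 ⇒ r8c7=7.
Step 4. [r3c5∈{8}] only 8 remains possible at r3c5 ⇒ r3c5=8.
Step 5. [r8c9∈{3,6,8}] r8c9 is the only open cell in box 9 admitting 8, so r8c9=8.
Step 6. [r5c8∈{3,9}] across row 5, 3 lands solely at r5c8. So r5c8=3.
Step 7. [r7c9∈{3,6}] in col 9, 6 fits only at r7c9. So r7c9=6.
Step 8. [r2c2∈{2,5,7,8}] r2c2 is the only open cell in row 2 admitting 2. So r2c2=2.
Step 9. [r5c6∈{5}] nothing but 5 survives at r5c6. So r5c6=5.
Step 10. [r8c4∈{4,5}] across col 4, 5 lands solely at r8c4 ⇒ r8c4=5.
Step 11. [r1c2∈{5,7,8}] 7 has one home in col 2: r1c2. So r1c2=7.
Step 12. [r6c1∈{4,6}] 4 has one home in col 1: r6c1. So r6c1=4.
Step 13. [r7c7∈{3,9}] across box 9, 3 lands solely at r7c7. So r7c7=3.
Step 14. [r7c5∈{2}] r7c5 has the single candidate 2, so r7c5=2.
Step 15. [r9c1∈{6}] r9c1's peers cover all but 6, so r9c1=6.
Step 16. [r4c5∈{6}] r4c5's peers cover all but 6 ⇒ r4c5=6.
Step 17. [r6c4∈{7,9}] 7 has one home in row 6: r6c4 ⇒ r6c4=7.
Step 18. [r8c2∈{4}] nothing but 4 survives at r8c2 ⇒ r8c2=4.
Step 19. [r1c5∈{5}] r1c5's peers cover all but 5 ⇒ r1c5=5.
Step 20. [r8c8∈{1,9}] 1 has one home in row 8: r8c8 ⇒ r8c8=1.
Step 21. [r8c6∈{6}] r8c6's peers cover all but 6 ⇒ r8c6=6.
Step 22. [r5c2∈{8}] r5c2's peers cover all but 8 ⇒ r5c2=8.
Step 23. [r2c8∈{4}] r2c8 is down to just 4. So r2c8=4.
Step 24. [r9c4∈{8}] r9c4's peers cover all but 8, so r9c4=8.
Step 25. [r6c7∈{9}] nothing but 9 survives at r6c7 ⇒ r6c7=9.
Step 26. [r2c5∈{7}] only 7 remains possible at r2c5. So r2c5=7.
Step 27. [r3c2∈{1}] r3c2 has the single candidate 1, so r3c2=1.
Step 28. [r1c9∈{3}] only 3 remains possible at r1c9. So r1c9=3.
Step 29. [r2c3∈{8}] nothing but 8 survives at r2c3. So r2c3=8.
Step 30. [r7c2∈{5}] nothing but 5 survives at r7c2. So r7c2=5.
Step 31. [r4c6∈{2}] r4c6 has the single candidate 2 ⇒ r4c6=2.
Step 32. [r6c3∈{3}] r6c3's peers cover all but 3, so r6c3=3.
Step 33. [r4c7∈{4}] only 4 remains possible at r4c7. So r4c7=4.
Step 34. [r8c5∈{3}] r8c5 is down to just 3 ⇒ r8c5=3.
Step 35. [r5c4∈{9}] nothing but 9 survives at r5c4 ⇒ r5c4=9.
Step 36. [r7c6∈{4}] r7c6's peers cover all but 4, so r7c6=4.
Step 37. [r1c7∈{8}] r1c7's peers cover all but 8, so r1c7=8.
Step 38. [r7c8∈{9}] r7c8 is down to just 9. So r7c8=9.
Step 39. [r9c6∈{7}] r9c6 has the single candidate 7 ⇒ r9c6=7.
Step 40. [r3c4∈{4}] r3c4 has the single candidate 4 ⇒ r3c4=4.
Step 41. [r6c2∈{6}] nothing but 6 survives at r6c2, so r6c2=6.
Step 42. [r8c3∈{9}] r8c3 is down to just 9 ⇒ r8c3=9.
Step 43. [r2c1∈{5}] r2c1 has the single candidate 5. So r2c1=5.

Answer: 9 7 4 2 5 1 8 6 3 / 5 2 8 6 7 3 1 4 9 / 3 1 6 4 8 9 2 7 5 / 1 9 5 3 6 2 4 8 7 / 7 8 2 9 4 5 6 3 1 / 4 6 3 7 1 8 9 5 2 / 8 5 7 1 2 4 3 9 6 / 2 4 9 5 3 6 7 1 8 / 6 3 1 8 9 7 5 2 4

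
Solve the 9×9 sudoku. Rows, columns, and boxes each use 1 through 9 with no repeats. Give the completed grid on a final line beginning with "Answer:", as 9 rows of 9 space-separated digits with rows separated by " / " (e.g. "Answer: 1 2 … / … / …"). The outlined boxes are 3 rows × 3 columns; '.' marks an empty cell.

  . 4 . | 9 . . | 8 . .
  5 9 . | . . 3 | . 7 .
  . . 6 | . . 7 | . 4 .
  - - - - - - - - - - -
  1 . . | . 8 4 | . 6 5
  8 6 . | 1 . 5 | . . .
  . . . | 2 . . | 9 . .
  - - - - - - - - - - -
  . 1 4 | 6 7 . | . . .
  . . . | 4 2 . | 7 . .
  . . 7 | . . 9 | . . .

Step 1. [r1c6∈{1,2,6}] 2 has one home in col 6: r1c6. So r1c6=2.
Step 2. [r3c9∈{1,2,3,9}] across row 3, 9 lands solely at r3c9, so r3c9=9.
Step 3. [r7c6∈{8}] nothing but 8 survives at r7c6. So r7c6=8.
Step 4. [r5c9∈{2,3,4,7}] across row 5, 7 lands solely at r5c9 ⇒ r5c9=7.
Step 5. [r4c3∈{2,3,9}] in row 4, 9 fits only at r4c3 ⇒ r4c3=9.
Step 6. [r5c7∈{2,3,4}] r5c7 is the only open cell in row 5 admitting 4. So r5c7=4.
Step 7. [r9c9∈{1,2,3,4,6,8}] r9c9 is the only open cell in row 9 admitting 4, so r9c9=4.
Step 8. [r8c6∈{1}] only 1 remains possible at r8c6 ⇒ r8c6=1.
Step 9. [r2c4∈{8}] only 8 remains possible at r2c4 ⇒ r2c4=8.
Step 10. [r8c3∈{3,5,8}] in col 3, 8 fits only at r8c3. So r8c3=8.
Step 11. [r9c8∈{1,2,3,5,8}] 8 has one home in row 9: r9c8 ⇒ r9c8=8.
Step 12. [r9c7∈{1,2,3,5,6}] in row 9, 1 fits only at r9c7. So r9c7=1.
Step 13. [r8c9∈{3,6}] across box 9, 6 lands solely at r8c9 ⇒ r8c9=6.
Step 14. [r3c4∈{5}] r3c4 has the single candidate 5. So r3c4=5.
Step 15. [r7c7∈{2,3,5}] 5 has one home in col 7: r7c7 ⇒ r7c7=5.
Step 16. [r9c4∈{3}] nothing but 3 survives at r9c4, so r9c4=3.
Step 17. [r8c2∈{3,5}] 5 has one home in row 8: r8c2, so r8c2=5.
Step 18. [r9c2∈{2}] r9c2 is down to just 2. So r9c2=2.
Step 19. [r4c7∈{2,3}] across row 4, 2 lands solely at r4c7 ⇒ r4c7=2.
Step 20. [r5c8∈{3}] r5c8 has the single candidate 3, so r5c8=3.
Step 21. [r8c1∈{3,9}] across row 8, 3 lands solely at r8c1 ⇒ r8c1=3.
Step 22. [r4c2∈{3,7}] in row 4, 3 fits only at r4c2, so r4c2=3.
Step 23. [r2c9∈{1,2}] in box 3, 2 fits only at r2c9 ⇒ r2c9=2.
Step 24. [r1c5∈{1,6}] r1c5 is the only open cell in row 1 admitting 6 ⇒ r1c5=6.
Step 25. [r1c3∈{1,3}] 3 has one home in col 3: r1c3, so r1c3=3.
Step 26. [r6c8∈{1}] only 1 remains possible at r6c8, so r6c8=1.
Step 27. [r3c5∈{1}] only 1 remains possible at r3c5. So r3c5=1.
Step 28. [r1c1∈{7}] r1c1's peers cover all but 7. So r1c1=7.
Step 29. [r7c8∈{2,9}] r7c8 is the only open cell in row 7 admitting 2, so r7c8=2.
Step 30. [r6c9∈{8}] r6c9's peers cover all but 8, so r6c9=8.
Step 31. [r5c5∈{9}] r5c5 has the single candidate 9, so r5c5=9.
Step 32. [r6c3∈{5}] nothing but 5 survives at r6c3 ⇒ r6c3=5.
Step 33. [r1c9∈{1}] nothing but 1 survives at r1c9 ⇒ r1c9=1.
Step 34. [r6c2∈{7}] r6c2's peers cover all but 7 ⇒ r6c2=7.
Step 35. [r3c7∈{3}] nothing but 3 survives at r3c7, so r3c7=3.
Step 36. [r2c7∈{6}] nothing but 6 survives at r2c7 ⇒ r2c7=6.
Step 37. [r1c8∈{5}] r1c8's peers cover all but 5. So r1c8=5.
Step 38. [r6c1∈{4}] r6c1's peers cover all but 4. So r6c1=4.
Step 39. [r2c3∈{1}] nothing but 1 survives at r2c3. So r2c3=1.
Step 40. [r7c1∈{9}] r7c1's peers cover all but 9. So r7c1=9.
Step 41. [r3c2∈{8}] r3c2 is down to just 8, so r3c2=8.
Step 42. [r9c5∈{5}] r9c5 has the single candidate 5 ⇒ r9c5=5.
Step 43. [r6c6∈{6}] r6c6 is down to just 6, so r6c6=6.
Step 44. [r6c5∈{3}] r6c5's peers cover all but 3 ⇒ r6c5=3.
Step 45. [r9c1∈{6}] only 6 remains possible at r9c1. So r9c1=6.
Step 46. [r5c3∈{2}] nothing but 2 survives at r5c3 ⇒ r5c3=2.
Step 47. [r8c8∈{9}] nothing but 9 survives at r8c8, so r8c8=9.
Step 48. [r2c5∈{4}] only 4 remains possible at r2c5. So r2c5=4.
Step 49. [r4c4∈{7}] r4c4's peers cover all but 7. So r4c4=7.
Step 50. [r3c1∈{2}] r3c1 has the single candidate 2. So r3c1=2.
Step 51. [r7c9∈{3}] r7c9's peers cover all but 3 ⇒ r7c9=3.

Answer: 7 4 3 9 6 2 8 5 1 / 5 9 1 8 4 3 6 7 2 / 2 8 6 5 1 7 3 4 9 / 1 3 9 7 8 4 2 6 5 / 8 6 2 1 9 5 4 3 7 / 4 7 5 2 3 6 9 1 8 / 9 1 4 6 7 8 5 2 3 / 3 5 8 4 2 1 7 9 6 / 6 2 7 3 5 9 1 8 4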